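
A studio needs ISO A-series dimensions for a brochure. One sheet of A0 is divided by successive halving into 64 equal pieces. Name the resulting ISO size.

64 = 2^6, so 6 halving steps.
A0 → A1 → … → A6 after 6 steps.

A6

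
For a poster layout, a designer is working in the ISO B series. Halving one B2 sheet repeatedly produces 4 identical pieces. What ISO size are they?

B4

4 = 2^2, so 2 halving steps.
B2 → B3 → … → B4 after 2 steps.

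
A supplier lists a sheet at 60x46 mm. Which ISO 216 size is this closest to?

B9 (44 × 62 mm)

Aspect ratio 60/46 ≈ 1.304 (ISO target is √2 ≈ 1.414).
In the B-series (B0 = 1000 × 1414 mm): B9 = 44 × 62 mm.
Off by 4 mm total — nearest standard size.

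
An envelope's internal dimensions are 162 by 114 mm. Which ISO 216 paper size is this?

C6 (114 × 162 mm)

Aspect ratio 162/114 ≈ 1.421 — close to the ISO √2 ≈ 1.414.
In the C-series (envelope sizes, between A and B): C6 = 114 × 162 mm.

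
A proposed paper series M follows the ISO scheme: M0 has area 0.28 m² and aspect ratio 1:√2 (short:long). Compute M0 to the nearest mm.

Let the short side be w mm. Then w · w√2 = 0.28 m² = 280,000 mm².
w² = 280,000/√2, so w ≈ 445.0 mm; long side = w√2 ≈ 629.3 mm.

445 × 629 mm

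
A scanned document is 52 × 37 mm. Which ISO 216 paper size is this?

A9 (37 × 52 mm)

Aspect ratio 52/37 ≈ 1.405 — close to the ISO √2 ≈ 1.414.
In the A-series (A0 area = 1 m²): A9 = 37 × 52 mm.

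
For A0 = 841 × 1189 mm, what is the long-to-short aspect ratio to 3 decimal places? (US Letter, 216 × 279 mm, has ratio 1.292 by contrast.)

1189 / 841 = 1.414
Matches √2 ≈ 1.414 — the ISO 216 defining ratio.

1.414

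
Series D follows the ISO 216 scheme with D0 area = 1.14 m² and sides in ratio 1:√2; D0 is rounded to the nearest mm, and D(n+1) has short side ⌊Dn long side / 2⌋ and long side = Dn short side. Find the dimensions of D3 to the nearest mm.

Let D0's short side be w mm. w · w√2 = 1.14 m² = 1,140,000 mm², so w ≈ 897.8 mm and w√2 ≈ 1269.7 mm → D0 = 898 × 1270 mm.
D1: ⌊1270/2⌋ × 898 = 635 × 898 mm
D2: ⌊898/2⌋ × 635 = 449 × 635 mm
D3: ⌊635/2⌋ × 449 = 317 × 449 mm

317 × 449 mm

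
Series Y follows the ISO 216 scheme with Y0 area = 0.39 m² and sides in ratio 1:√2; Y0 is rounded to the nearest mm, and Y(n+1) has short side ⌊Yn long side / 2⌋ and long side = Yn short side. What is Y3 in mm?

185 × 262 mm

Let Y0's short side be w mm. w · w√2 = 0.39 m² = 390,000 mm², so w ≈ 525.1 mm and w√2 ≈ 742.7 mm → Y0 = 525 × 743 mm.
Y1: ⌊743/2⌋ × 525 = 371 × 525 mm
Y2: ⌊525/2⌋ × 371 = 262 × 371 mm
Y3: ⌊371/2⌋ × 262 = 185 × 262 mm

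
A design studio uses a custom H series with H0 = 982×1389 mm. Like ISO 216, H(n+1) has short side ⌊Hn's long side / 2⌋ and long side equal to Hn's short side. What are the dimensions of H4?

H1: ⌊1389/2⌋ × 982 = 694 × 982 mm
H2: ⌊982/2⌋ × 694 = 491 × 694 mm
H3: ⌊694/2⌋ × 491 = 347 × 491 mm
H4: ⌊491/2⌋ × 347 = 245 × 347 mm

245 × 347 mm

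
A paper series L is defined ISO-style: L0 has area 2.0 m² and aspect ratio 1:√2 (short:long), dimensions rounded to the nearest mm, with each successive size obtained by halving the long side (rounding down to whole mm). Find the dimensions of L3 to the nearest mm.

Let L0's short side be w mm. w · w√2 = 2.0 m² = 2,000,000 mm², so w ≈ 1189.2 mm and w√2 ≈ 1681.8 mm → L0 = 1189 × 1682 mm.
L1: ⌊1682/2⌋ × 1189 = 841 × 1189 mm
L2: ⌊1189/2⌋ × 841 = 594 × 841 mm
L3: ⌊841/2⌋ × 594 = 420 × 594 mm

420 × 594 mm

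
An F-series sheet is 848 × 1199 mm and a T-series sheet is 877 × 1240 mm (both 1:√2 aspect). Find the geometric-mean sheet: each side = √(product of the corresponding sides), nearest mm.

Short side: √(848 · 877) = √743696 ≈ 862.4 → 862 mm
Long side: √(1199 · 1240) = √1486760 ≈ 1219.3 → 1219 mm

862 × 1219 mm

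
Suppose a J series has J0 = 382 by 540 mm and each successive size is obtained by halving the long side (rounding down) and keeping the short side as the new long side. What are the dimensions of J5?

67 × 95 mm

J1: ⌊540/2⌋ × 382 = 270 × 382 mm
J2: ⌊382/2⌋ × 270 = 191 × 270 mm
J3: ⌊270/2⌋ × 191 = 135 × 191 mm
J4: ⌊191/2⌋ × 135 = 95 × 135 mm
J5: ⌊135/2⌋ × 95 = 67 × 95 mm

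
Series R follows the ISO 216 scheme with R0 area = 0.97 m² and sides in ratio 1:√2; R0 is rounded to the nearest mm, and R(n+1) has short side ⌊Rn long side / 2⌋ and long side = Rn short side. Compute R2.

414 × 585 mm

Let R0's short side be w mm. w · w√2 = 0.97 m² = 970,000 mm², so w ≈ 828.2 mm and w√2 ≈ 1171.2 mm → R0 = 828 × 1171 mm.
R1: ⌊1171/2⌋ × 828 = 585 × 828 mm
R2: ⌊828/2⌋ × 585 = 414 × 585 mm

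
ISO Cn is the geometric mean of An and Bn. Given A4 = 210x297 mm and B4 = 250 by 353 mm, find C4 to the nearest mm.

Short side: √(210 · 250) = √52500 ≈ 229.1 → 229 mm
Long side: √(297 · 353) = √104841 ≈ 323.8 → 324 mm

229 × 324 mm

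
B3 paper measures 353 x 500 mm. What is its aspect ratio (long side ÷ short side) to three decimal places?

500 / 353 = 1.416
ISO 216 targets √2 ≈ 1.414; the +0.002 deviation is from mm rounding.

1.416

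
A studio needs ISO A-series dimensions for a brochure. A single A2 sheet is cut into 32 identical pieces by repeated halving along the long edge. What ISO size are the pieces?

32 = 2^5, so 5 halving steps.
A2 → A3 → … → A7 after 5 steps.

A7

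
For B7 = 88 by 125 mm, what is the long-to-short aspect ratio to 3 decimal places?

125 / 88 = 1.420
ISO 216 targets √2 ≈ 1.414; the +0.006 deviation is from mm rounding.

1.420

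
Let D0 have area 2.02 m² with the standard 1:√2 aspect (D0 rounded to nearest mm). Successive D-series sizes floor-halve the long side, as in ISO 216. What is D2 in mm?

597 × 845 mm

Let D0's short side be w mm. w · w√2 = 2.02 m² = 2,020,000 mm², so w ≈ 1195.1 mm and w√2 ≈ 1690.2 mm → D0 = 1195 × 1690 mm.
D1: ⌊1690/2⌋ × 1195 = 845 × 1195 mm
D2: ⌊1195/2⌋ × 845 = 597 × 845 mm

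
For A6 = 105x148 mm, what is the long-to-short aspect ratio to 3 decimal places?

1.410

148 / 105 = 1.410
ISO 216 targets √2 ≈ 1.414; the -0.005 deviation is from mm rounding.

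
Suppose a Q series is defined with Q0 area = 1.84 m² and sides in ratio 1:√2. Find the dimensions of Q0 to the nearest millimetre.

Let the short side be w mm. Then w · w√2 = 1.84 m² = 1,840,000 mm².
w² = 1,840,000/√2, so w ≈ 1140.6 mm; long side = w√2 ≈ 1613.1 mm.

1141 × 1613 mm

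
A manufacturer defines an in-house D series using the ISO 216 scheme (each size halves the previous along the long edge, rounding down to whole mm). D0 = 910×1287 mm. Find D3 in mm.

321 × 455 mm

D1: ⌊1287/2⌋ × 910 = 643 × 910 mm
D2: ⌊910/2⌋ × 643 = 455 × 643 mm
D3: ⌊643/2⌋ × 455 = 321 × 455 mm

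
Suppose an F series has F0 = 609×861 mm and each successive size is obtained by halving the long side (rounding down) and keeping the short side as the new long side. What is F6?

F1 = 430 × 609 mm (from F0 by 1 halving).
F2: ⌊609/2⌋ × 430 = 304 × 430 mm
F3: ⌊430/2⌋ × 304 = 215 × 304 mm
F4: ⌊304/2⌋ × 215 = 152 × 215 mm
F5: ⌊215/2⌋ × 152 = 107 × 152 mm
F6: ⌊152/2⌋ × 107 = 76 × 107 mm

76 × 107 mm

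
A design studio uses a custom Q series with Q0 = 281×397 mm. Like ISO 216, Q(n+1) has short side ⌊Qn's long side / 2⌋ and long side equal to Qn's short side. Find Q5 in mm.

49 × 70 mm

Q1: ⌊397/2⌋ × 281 = 198 × 281 mm
Q2: ⌊281/2⌋ × 198 = 140 × 198 mm
Q3: ⌊198/2⌋ × 140 = 99 × 140 mm
Q4: ⌊140/2⌋ × 99 = 70 × 99 mm
Q5: ⌊99/2⌋ × 70 = 49 × 70 mm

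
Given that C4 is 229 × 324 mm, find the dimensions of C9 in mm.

40 × 57 mm

C5: ⌊324/2⌋ × 229 = 162 × 229 mm
C6: ⌊229/2⌋ × 162 = 114 × 162 mm
C7: ⌊162/2⌋ × 114 = 81 × 114 mm
C8: ⌊114/2⌋ × 81 = 57 × 81 mm
C9: ⌊81/2⌋ × 57 = 40 × 57 mm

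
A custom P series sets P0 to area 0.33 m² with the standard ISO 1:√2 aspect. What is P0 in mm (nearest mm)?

Let the short side be w mm. Then w · w√2 = 0.33 m² = 330,000 mm².
w² = 330,000/√2, so w ≈ 483.1 mm; long side = w√2 ≈ 683.1 mm.

483 × 683 mm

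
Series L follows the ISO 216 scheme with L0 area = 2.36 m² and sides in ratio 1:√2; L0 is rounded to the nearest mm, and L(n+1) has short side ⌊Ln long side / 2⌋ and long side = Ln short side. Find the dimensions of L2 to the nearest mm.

Let L0's short side be w mm. w · w√2 = 2.36 m² = 2,360,000 mm², so w ≈ 1291.8 mm and w√2 ≈ 1826.9 mm → L0 = 1292 × 1827 mm.
L1: ⌊1827/2⌋ × 1292 = 913 × 1292 mm
L2: ⌊1292/2⌋ × 913 = 646 × 913 mm

646 × 913 mm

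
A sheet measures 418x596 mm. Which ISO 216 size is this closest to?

A2 (420 × 594 mm)

Aspect ratio 596/418 ≈ 1.426 — close to the ISO √2 ≈ 1.414.
In the A-series (A0 area = 1 m²): A2 = 420 × 594 mm.
Off by 4 mm total — nearest standard size.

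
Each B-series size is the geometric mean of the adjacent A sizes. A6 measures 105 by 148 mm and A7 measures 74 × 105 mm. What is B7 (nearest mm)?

Short side: √(105 · 74) = √7770 ≈ 88.1 → 88 mm
Long side: √(148 · 105) = √15540 ≈ 124.7 → 125 mm

88 × 125 mm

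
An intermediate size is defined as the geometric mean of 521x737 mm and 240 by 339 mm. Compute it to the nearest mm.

354 × 500 mm

Short side: √(521 · 240) = √125040 ≈ 353.6 → 354 mm
Long side: √(737 · 339) = √249843 ≈ 499.8 → 500 mm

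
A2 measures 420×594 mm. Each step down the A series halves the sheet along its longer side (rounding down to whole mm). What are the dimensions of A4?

210 × 297 mm

A3: ⌊594/2⌋ × 420 = 297 × 420 mm
A4: ⌊420/2⌋ × 297 = 210 × 297 mm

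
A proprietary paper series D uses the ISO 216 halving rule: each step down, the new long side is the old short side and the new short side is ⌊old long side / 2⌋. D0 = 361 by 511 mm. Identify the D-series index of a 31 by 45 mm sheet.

D7

D0: 361 × 511 mm
D1: 255 × 361 mm
D2: 180 × 255 mm
D3: 127 × 180 mm
D4: 90 × 127 mm
D5: 63 × 90 mm
D6: 45 × 63 mm
D7: 31 × 45 mm
D8: 22 × 31 mm
→ matches D7.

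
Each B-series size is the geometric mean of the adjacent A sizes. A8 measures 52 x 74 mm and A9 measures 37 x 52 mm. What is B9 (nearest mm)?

Short side: √(52 · 37) = √1924 ≈ 43.9 → 44 mm
Long side: √(74 · 52) = √3848 ≈ 62.0 → 62 mm

44 × 62 mm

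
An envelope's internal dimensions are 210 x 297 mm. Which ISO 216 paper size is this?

A4 (210 × 297 mm)

Aspect ratio 297/210 ≈ 1.414 — close to the ISO √2 ≈ 1.414.
In the A-series (A0 area = 1 m²): A4 = 210 × 297 mm.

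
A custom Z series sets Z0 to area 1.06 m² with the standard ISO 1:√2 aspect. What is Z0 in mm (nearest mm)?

866 × 1224 mm

Let the short side be w mm. Then w · w√2 = 1.06 m² = 1,060,000 mm².
w² = 1,060,000/√2, so w ≈ 865.8 mm; long side = w√2 ≈ 1224.4 mm.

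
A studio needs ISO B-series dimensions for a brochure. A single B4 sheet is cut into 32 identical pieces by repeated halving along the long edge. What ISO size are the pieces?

B9

32 = 2^5, so 5 halving steps.
B4 → B5 → … → B9 after 5 steps.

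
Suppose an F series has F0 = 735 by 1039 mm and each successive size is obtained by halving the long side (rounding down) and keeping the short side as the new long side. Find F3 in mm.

F1: ⌊1039/2⌋ × 735 = 519 × 735 mm
F2: ⌊735/2⌋ × 519 = 367 × 519 mm
F3: ⌊519/2⌋ × 367 = 259 × 367 mm

259 × 367 mm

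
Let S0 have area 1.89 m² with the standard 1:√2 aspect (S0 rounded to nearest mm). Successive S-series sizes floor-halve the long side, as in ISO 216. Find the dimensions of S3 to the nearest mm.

Let S0's short side be w mm. w · w√2 = 1.89 m² = 1,890,000 mm², so w ≈ 1156.0 mm and w√2 ≈ 1634.9 mm → S0 = 1156 × 1635 mm.
S1: ⌊1635/2⌋ × 1156 = 817 × 1156 mm
S2: ⌊1156/2⌋ × 817 = 578 × 817 mm
S3: ⌊817/2⌋ × 578 = 408 × 578 mm

408 × 578 mm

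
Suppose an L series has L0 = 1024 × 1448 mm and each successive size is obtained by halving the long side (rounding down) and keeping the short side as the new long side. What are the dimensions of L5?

L1 = 724 × 1024 mm (from L0 by 1 halving).
L2: ⌊1024/2⌋ × 724 = 512 × 724 mm
L3: ⌊724/2⌋ × 512 = 362 × 512 mm
L4: ⌊512/2⌋ × 362 = 256 × 362 mm
L5: ⌊362/2⌋ × 256 = 181 × 256 mm

181 × 256 mm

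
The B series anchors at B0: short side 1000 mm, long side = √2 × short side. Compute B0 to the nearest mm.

1000 × 1414 mm

Short side = 1000 mm; long side = 1000√2 ≈ 1414.2 mm.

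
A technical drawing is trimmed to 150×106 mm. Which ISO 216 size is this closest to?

Aspect ratio 150/106 ≈ 1.415 — close to the ISO √2 ≈ 1.414.
In the A-series (A0 area = 1 m²): A6 = 105 × 148 mm.
Off by 3 mm total — nearest standard size.

A6 (105 × 148 mm)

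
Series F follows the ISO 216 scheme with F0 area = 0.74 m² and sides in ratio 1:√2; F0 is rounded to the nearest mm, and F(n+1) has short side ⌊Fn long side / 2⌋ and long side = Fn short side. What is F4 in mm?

Let F0's short side be w mm. w · w√2 = 0.74 m² = 740,000 mm², so w ≈ 723.4 mm and w√2 ≈ 1023.0 mm → F0 = 723 × 1023 mm.
F1: ⌊1023/2⌋ × 723 = 511 × 723 mm
F2: ⌊723/2⌋ × 511 = 361 × 511 mm
F3: ⌊511/2⌋ × 361 = 255 × 361 mm
F4: ⌊361/2⌋ × 255 = 180 × 255 mm

180 × 255 mm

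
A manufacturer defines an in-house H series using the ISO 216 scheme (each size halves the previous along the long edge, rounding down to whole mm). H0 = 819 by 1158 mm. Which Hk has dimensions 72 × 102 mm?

H7

H0: 819 × 1158 mm
H1: 579 × 819 mm
H2: 409 × 579 mm
H3: 289 × 409 mm
H4: 204 × 289 mm
H5: 144 × 204 mm
H6: 102 × 144 mm
H7: 72 × 102 mm
H8: 51 × 72 mm
→ matches H7.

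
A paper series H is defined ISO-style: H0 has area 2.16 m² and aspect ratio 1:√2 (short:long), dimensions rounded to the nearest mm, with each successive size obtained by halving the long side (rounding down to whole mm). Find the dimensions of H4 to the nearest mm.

Let H0's short side be w mm. w · w√2 = 2.16 m² = 2,160,000 mm², so w ≈ 1235.9 mm and w√2 ≈ 1747.8 mm → H0 = 1236 × 1748 mm.
H1: ⌊1748/2⌋ × 1236 = 874 × 1236 mm
H2: ⌊1236/2⌋ × 874 = 618 × 874 mm
H3: ⌊874/2⌋ × 618 = 437 × 618 mm
H4: ⌊618/2⌋ × 437 = 309 × 437 mm

309 × 437 mm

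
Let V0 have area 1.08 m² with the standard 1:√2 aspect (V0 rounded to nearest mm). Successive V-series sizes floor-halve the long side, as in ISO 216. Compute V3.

Let V0's short side be w mm. w · w√2 = 1.08 m² = 1,080,000 mm², so w ≈ 873.9 mm and w√2 ≈ 1235.9 mm → V0 = 874 × 1236 mm.
V1: ⌊1236/2⌋ × 874 = 618 × 874 mm
V2: ⌊874/2⌋ × 618 = 437 × 618 mm
V3: ⌊618/2⌋ × 437 = 309 × 437 mm

309 × 437 mm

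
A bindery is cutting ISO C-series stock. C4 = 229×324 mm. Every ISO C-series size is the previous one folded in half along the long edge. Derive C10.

28 × 40 mm

C5: ⌊324/2⌋ × 229 = 162 × 229 mm
C6: ⌊229/2⌋ × 162 = 114 × 162 mm
C7: ⌊162/2⌋ × 114 = 81 × 114 mm
C8: ⌊114/2⌋ × 81 = 57 × 81 mm
C9: ⌊81/2⌋ × 57 = 40 × 57 mm
C10: ⌊57/2⌋ × 40 = 28 × 40 mm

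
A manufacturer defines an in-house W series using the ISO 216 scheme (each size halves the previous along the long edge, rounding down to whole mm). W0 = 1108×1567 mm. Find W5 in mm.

W1: ⌊1567/2⌋ × 1108 = 783 × 1108 mm
W2: ⌊1108/2⌋ × 783 = 554 × 783 mm
W3: ⌊783/2⌋ × 554 = 391 × 554 mm
W4: ⌊554/2⌋ × 391 = 277 × 391 mm
W5: ⌊391/2⌋ × 277 = 195 × 277 mm

195 × 277 mm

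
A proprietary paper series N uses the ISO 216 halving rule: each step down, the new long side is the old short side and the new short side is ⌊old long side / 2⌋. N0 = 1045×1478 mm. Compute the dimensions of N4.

261 × 369 mm

N1: ⌊1478/2⌋ × 1045 = 739 × 1045 mm
N2: ⌊1045/2⌋ × 739 = 522 × 739 mm
N3: ⌊739/2⌋ × 522 = 369 × 522 mm
N4: ⌊522/2⌋ × 369 = 261 × 369 mm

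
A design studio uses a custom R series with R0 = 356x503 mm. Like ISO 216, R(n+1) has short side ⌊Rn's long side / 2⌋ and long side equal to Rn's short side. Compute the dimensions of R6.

R1 = 251 × 356 mm (from R0 by 1 halving).
R2: ⌊356/2⌋ × 251 = 178 × 251 mm
R3: ⌊251/2⌋ × 178 = 125 × 178 mm
R4: ⌊178/2⌋ × 125 = 89 × 125 mm
R5: ⌊125/2⌋ × 89 = 62 × 89 mm
R6: ⌊89/2⌋ × 62 = 44 × 62 mm

44 × 62 mm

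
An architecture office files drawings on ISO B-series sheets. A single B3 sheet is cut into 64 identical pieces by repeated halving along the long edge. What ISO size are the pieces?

B9

64 = 2^6, so 6 halving steps.
B3 → B4 → … → B9 after 6 steps.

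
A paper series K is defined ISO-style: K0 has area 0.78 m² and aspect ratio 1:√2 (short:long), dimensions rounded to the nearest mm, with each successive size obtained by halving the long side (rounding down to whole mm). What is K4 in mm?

185 × 262 mm

Let K0's short side be w mm. w · w√2 = 0.78 m² = 780,000 mm², so w ≈ 742.7 mm and w√2 ≈ 1050.3 mm → K0 = 743 × 1050 mm.
K1: ⌊1050/2⌋ × 743 = 525 × 743 mm
K2: ⌊743/2⌋ × 525 = 371 × 525 mm
K3: ⌊525/2⌋ × 371 = 262 × 371 mm
K4: ⌊371/2⌋ × 262 = 185 × 262 mm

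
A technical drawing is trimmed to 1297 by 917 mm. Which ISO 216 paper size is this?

Aspect ratio 1297/917 ≈ 1.414 — close to the ISO √2 ≈ 1.414.
In the C-series (envelope sizes, between A and B): C0 = 917 × 1297 mm.

C0 (917 × 1297 mm)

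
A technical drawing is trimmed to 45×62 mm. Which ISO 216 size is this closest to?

B9 (44 × 62 mm)

Aspect ratio 62/45 ≈ 1.378 (ISO target is √2 ≈ 1.414).
In the B-series (B0 = 1000 × 1414 mm): B9 = 44 × 62 mm.
Off by 1 mm total — nearest standard size.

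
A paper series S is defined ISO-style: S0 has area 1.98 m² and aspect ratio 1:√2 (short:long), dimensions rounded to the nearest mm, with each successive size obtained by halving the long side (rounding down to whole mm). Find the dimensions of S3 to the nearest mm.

418 × 591 mm

Let S0's short side be w mm. w · w√2 = 1.98 m² = 1,980,000 mm², so w ≈ 1183.2 mm and w√2 ≈ 1673.4 mm → S0 = 1183 × 1673 mm.
S1: ⌊1673/2⌋ × 1183 = 836 × 1183 mm
S2: ⌊1183/2⌋ × 836 = 591 × 836 mm
S3: ⌊836/2⌋ × 591 = 418 × 591 mm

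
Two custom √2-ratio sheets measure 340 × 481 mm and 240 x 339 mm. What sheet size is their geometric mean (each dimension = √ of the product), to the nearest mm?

Short side: √(340 · 240) = √81600 ≈ 285.7 → 286 mm
Long side: √(481 · 339) = √163059 ≈ 403.8 → 404 mm

286 × 404 mm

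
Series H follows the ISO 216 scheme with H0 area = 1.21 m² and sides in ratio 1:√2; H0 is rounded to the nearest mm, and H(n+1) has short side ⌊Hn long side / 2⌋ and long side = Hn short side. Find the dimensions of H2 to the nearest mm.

462 × 654 mm

Let H0's short side be w mm. w · w√2 = 1.21 m² = 1,210,000 mm², so w ≈ 925.0 mm and w√2 ≈ 1308.1 mm → H0 = 925 × 1308 mm.
H1: ⌊1308/2⌋ × 925 = 654 × 925 mm
H2: ⌊925/2⌋ × 654 = 462 × 654 mm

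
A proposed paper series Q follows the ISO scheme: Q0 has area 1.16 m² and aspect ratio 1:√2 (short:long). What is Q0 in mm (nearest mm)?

906 × 1281 mm

Let the short side be w mm. Then w · w√2 = 1.16 m² = 1,160,000 mm².
w² = 1,160,000/√2, so w ≈ 905.7 mm; long side = w√2 ≈ 1280.8 mm.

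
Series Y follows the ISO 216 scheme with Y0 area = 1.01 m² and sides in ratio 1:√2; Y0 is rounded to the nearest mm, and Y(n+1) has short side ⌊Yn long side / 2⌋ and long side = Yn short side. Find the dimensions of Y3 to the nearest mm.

298 × 422 mm

Let Y0's short side be w mm. w · w√2 = 1.01 m² = 1,010,000 mm², so w ≈ 845.1 mm and w√2 ≈ 1195.1 mm → Y0 = 845 × 1195 mm.
Y1: ⌊1195/2⌋ × 845 = 597 × 845 mm
Y2: ⌊845/2⌋ × 597 = 422 × 597 mm
Y3: ⌊597/2⌋ × 422 = 298 × 422 mm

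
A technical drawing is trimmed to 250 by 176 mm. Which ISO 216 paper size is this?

Aspect ratio 250/176 ≈ 1.420 — close to the ISO √2 ≈ 1.414.
In the B-series (B0 = 1000 × 1414 mm): B5 = 176 × 250 mm.

B5 (176 × 250 mm)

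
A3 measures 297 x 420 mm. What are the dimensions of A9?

37 × 52 mm

A4: ⌊420/2⌋ × 297 = 210 × 297 mm
A5: ⌊297/2⌋ × 210 = 148 × 210 mm
A6: ⌊210/2⌋ × 148 = 105 × 148 mm
A7: ⌊148/2⌋ × 105 = 74 × 105 mm
A8: ⌊105/2⌋ × 74 = 52 × 74 mm
A9: ⌊74/2⌋ × 52 = 37 × 52 mm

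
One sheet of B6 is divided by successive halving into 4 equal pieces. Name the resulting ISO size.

4 = 2^2, so 2 halving steps.
B6 → B7 → … → B8 after 2 steps.

B8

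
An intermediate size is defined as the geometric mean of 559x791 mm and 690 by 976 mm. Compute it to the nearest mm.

Short side: √(559 · 690) = √385710 ≈ 621.1 → 621 mm
Long side: √(791 · 976) = √772016 ≈ 878.6 → 879 mm

621 × 879 mm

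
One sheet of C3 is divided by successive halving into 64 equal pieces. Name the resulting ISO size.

C9

64 = 2^6, so 6 halving steps.
C3 → C4 → … → C9 after 6 steps.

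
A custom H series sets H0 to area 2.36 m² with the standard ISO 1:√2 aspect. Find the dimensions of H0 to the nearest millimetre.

Let the short side be w mm. Then w · w√2 = 2.36 m² = 2,360,000 mm².
w² = 2,360,000/√2, so w ≈ 1291.8 mm; long side = w√2 ≈ 1826.9 mm.

1292 × 1827 mm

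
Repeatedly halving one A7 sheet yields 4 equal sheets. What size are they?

A9

4 = 2^2, so 2 halving steps.
A7 → A8 → … → A9 after 2 steps.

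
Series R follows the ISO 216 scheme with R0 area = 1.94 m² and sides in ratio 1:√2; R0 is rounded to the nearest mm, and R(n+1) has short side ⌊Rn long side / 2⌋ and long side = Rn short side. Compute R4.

292 × 414 mm

Let R0's short side be w mm. w · w√2 = 1.94 m² = 1,940,000 mm², so w ≈ 1171.2 mm and w√2 ≈ 1656.4 mm → R0 = 1171 × 1656 mm.
R1: ⌊1656/2⌋ × 1171 = 828 × 1171 mm
R2: ⌊1171/2⌋ × 828 = 585 × 828 mm
R3: ⌊828/2⌋ × 585 = 414 × 585 mm
R4: ⌊585/2⌋ × 414 = 292 × 414 mm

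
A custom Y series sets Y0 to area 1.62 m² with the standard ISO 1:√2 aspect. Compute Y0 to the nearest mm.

1070 × 1514 mm

Let the short side be w mm. Then w · w√2 = 1.62 m² = 1,620,000 mm².
w² = 1,620,000/√2, so w ≈ 1070.3 mm; long side = w√2 ≈ 1513.6 mm.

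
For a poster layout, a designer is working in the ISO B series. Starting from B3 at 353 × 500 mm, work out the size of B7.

B4: ⌊500/2⌋ × 353 = 250 × 353 mm
B5: ⌊353/2⌋ × 250 = 176 × 250 mm
B6: ⌊250/2⌋ × 176 = 125 × 176 mm
B7: ⌊176/2⌋ × 125 = 88 × 125 mm

88 × 125 mm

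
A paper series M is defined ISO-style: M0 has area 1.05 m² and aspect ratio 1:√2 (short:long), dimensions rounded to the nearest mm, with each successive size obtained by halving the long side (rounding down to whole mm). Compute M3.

304 × 431 mm

Let M0's short side be w mm. w · w√2 = 1.05 m² = 1,050,000 mm², so w ≈ 861.7 mm and w√2 ≈ 1218.6 mm → M0 = 862 × 1219 mm.
M1: ⌊1219/2⌋ × 862 = 609 × 862 mm
M2: ⌊862/2⌋ × 609 = 431 × 609 mm
M3: ⌊609/2⌋ × 431 = 304 × 431 mm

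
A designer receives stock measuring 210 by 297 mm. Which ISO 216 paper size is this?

A4 (210 × 297 mm)

Aspect ratio 297/210 ≈ 1.414 — close to the ISO √2 ≈ 1.414.
In the A-series (A0 area = 1 m²): A4 = 210 × 297 mm.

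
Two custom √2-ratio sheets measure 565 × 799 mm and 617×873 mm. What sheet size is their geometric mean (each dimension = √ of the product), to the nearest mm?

Short side: √(565 · 617) = √348605 ≈ 590.4 → 590 mm
Long side: √(799 · 873) = √697527 ≈ 835.2 → 835 mm

590 × 835 mm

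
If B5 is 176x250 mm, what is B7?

88 × 125 mm

B6: ⌊250/2⌋ × 176 = 125 × 176 mm
B7: ⌊176/2⌋ × 125 = 88 × 125 mm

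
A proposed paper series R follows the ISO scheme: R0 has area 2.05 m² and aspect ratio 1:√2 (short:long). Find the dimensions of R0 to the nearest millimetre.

Let the short side be w mm. Then w · w√2 = 2.05 m² = 2,050,000 mm².
w² = 2,050,000/√2, so w ≈ 1204.0 mm; long side = w√2 ≈ 1702.7 mm.

1204 × 1703 mm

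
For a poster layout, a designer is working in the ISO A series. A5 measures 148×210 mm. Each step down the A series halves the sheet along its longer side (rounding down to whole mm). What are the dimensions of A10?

26 × 37 mm

A6: ⌊210/2⌋ × 148 = 105 × 148 mm
A7: ⌊148/2⌋ × 105 = 74 × 105 mm
A8: ⌊105/2⌋ × 74 = 52 × 74 mm
A9: ⌊74/2⌋ × 52 = 37 × 52 mm
A10: ⌊52/2⌋ × 37 = 26 × 37 mm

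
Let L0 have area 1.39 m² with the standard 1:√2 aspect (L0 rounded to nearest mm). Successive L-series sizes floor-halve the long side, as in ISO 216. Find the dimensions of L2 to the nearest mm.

495 × 701 mm

Let L0's short side be w mm. w · w√2 = 1.39 m² = 1,390,000 mm², so w ≈ 991.4 mm and w√2 ≈ 1402.1 mm → L0 = 991 × 1402 mm.
L1: ⌊1402/2⌋ × 991 = 701 × 991 mm
L2: ⌊991/2⌋ × 701 = 495 × 701 mm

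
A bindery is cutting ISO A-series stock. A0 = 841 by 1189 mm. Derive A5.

148 × 210 mm

A1: ⌊1189/2⌋ × 841 = 594 × 841 mm
A2: ⌊841/2⌋ × 594 = 420 × 594 mm
A3: ⌊594/2⌋ × 420 = 297 × 420 mm
A4: ⌊420/2⌋ × 297 = 210 × 297 mm
A5: ⌊297/2⌋ × 210 = 148 × 210 mm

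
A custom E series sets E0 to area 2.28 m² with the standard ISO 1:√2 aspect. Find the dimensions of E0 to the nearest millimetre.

1270 × 1796 mm

Let the short side be w mm. Then w · w√2 = 2.28 m² = 2,280,000 mm².
w² = 2,280,000/√2, so w ≈ 1269.7 mm; long side = w√2 ≈ 1795.7 mm.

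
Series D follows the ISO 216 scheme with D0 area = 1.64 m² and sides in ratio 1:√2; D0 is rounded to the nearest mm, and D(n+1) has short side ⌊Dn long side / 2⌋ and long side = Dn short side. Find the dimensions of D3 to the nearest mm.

380 × 538 mm

Let D0's short side be w mm. w · w√2 = 1.64 m² = 1,640,000 mm², so w ≈ 1076.9 mm and w√2 ≈ 1522.9 mm → D0 = 1077 × 1523 mm.
D1: ⌊1523/2⌋ × 1077 = 761 × 1077 mm
D2: ⌊1077/2⌋ × 761 = 538 × 761 mm
D3: ⌊761/2⌋ × 538 = 380 × 538 mm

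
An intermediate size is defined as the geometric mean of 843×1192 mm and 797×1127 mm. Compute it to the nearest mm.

820 × 1159 mm

Short side: √(843 · 797) = √671871 ≈ 819.7 → 820 mm
Long side: √(1192 · 1127) = √1343384 ≈ 1159.0 → 1159 mm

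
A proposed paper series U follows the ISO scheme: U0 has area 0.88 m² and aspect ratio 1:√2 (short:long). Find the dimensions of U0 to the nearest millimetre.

Let the short side be w mm. Then w · w√2 = 0.88 m² = 880,000 mm².
w² = 880,000/√2, so w ≈ 788.8 mm; long side = w√2 ≈ 1115.6 mm.

789 × 1116 mm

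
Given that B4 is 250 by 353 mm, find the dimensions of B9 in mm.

44 × 62 mm

B5: ⌊353/2⌋ × 250 = 176 × 250 mm
B6: ⌊250/2⌋ × 176 = 125 × 176 mm
B7: ⌊176/2⌋ × 125 = 88 × 125 mm
B8: ⌊125/2⌋ × 88 = 62 × 88 mm
B9: ⌊88/2⌋ × 62 = 44 × 62 mm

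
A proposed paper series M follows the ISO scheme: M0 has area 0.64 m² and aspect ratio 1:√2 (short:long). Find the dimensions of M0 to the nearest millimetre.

Let the short side be w mm. Then w · w√2 = 0.64 m² = 640,000 mm².
w² = 640,000/√2, so w ≈ 672.7 mm; long side = w√2 ≈ 951.4 mm.

673 × 951 mm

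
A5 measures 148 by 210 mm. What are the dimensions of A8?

52 × 74 mm

A6: ⌊210/2⌋ × 148 = 105 × 148 mm
A7: ⌊148/2⌋ × 105 = 74 × 105 mm
A8: ⌊105/2⌋ × 74 = 52 × 74 mm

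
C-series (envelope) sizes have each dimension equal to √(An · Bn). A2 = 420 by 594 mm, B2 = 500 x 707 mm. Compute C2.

Short side: √(420 · 500) = √210000 ≈ 458.3 → 458 mm
Long side: √(594 · 707) = √419958 ≈ 648.0 → 648 mm

458 × 648 mm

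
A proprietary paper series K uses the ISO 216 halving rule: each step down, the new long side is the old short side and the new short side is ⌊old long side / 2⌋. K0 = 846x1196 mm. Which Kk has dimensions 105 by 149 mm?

K6

K0: 846 × 1196 mm
K1: 598 × 846 mm
K2: 423 × 598 mm
K3: 299 × 423 mm
K4: 211 × 299 mm
K5: 149 × 211 mm
K6: 105 × 149 mm
K7: 74 × 105 mm
→ matches K6.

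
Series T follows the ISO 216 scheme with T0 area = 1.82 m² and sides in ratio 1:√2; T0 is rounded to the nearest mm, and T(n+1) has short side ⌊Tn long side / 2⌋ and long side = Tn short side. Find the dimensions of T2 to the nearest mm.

567 × 802 mm

Let T0's short side be w mm. w · w√2 = 1.82 m² = 1,820,000 mm², so w ≈ 1134.4 mm and w√2 ≈ 1604.3 mm → T0 = 1134 × 1604 mm.
T1: ⌊1604/2⌋ × 1134 = 802 × 1134 mm
T2: ⌊1134/2⌋ × 802 = 567 × 802 mm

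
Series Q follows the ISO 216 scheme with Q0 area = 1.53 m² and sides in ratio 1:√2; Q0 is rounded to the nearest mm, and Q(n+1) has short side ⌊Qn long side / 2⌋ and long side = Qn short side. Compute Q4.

Let Q0's short side be w mm. w · w√2 = 1.53 m² = 1,530,000 mm², so w ≈ 1040.1 mm and w√2 ≈ 1471.0 mm → Q0 = 1040 × 1471 mm.
Q1: ⌊1471/2⌋ × 1040 = 735 × 1040 mm
Q2: ⌊1040/2⌋ × 735 = 520 × 735 mm
Q3: ⌊735/2⌋ × 520 = 367 × 520 mm
Q4: ⌊520/2⌋ × 367 = 260 × 367 mm

260 × 367 mm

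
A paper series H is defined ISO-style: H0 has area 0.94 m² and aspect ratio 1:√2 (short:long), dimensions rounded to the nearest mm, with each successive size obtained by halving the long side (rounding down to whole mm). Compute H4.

Let H0's short side be w mm. w · w√2 = 0.94 m² = 940,000 mm², so w ≈ 815.3 mm and w√2 ≈ 1153.0 mm → H0 = 815 × 1153 mm.
H1: ⌊1153/2⌋ × 815 = 576 × 815 mm
H2: ⌊815/2⌋ × 576 = 407 × 576 mm
H3: ⌊576/2⌋ × 407 = 288 × 407 mm
H4: ⌊407/2⌋ × 288 = 203 × 288 mm

203 × 288 mm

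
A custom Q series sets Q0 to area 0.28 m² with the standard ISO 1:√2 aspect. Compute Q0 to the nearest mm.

445 × 629 mm

Let the short side be w mm. Then w · w√2 = 0.28 m² = 280,000 mm².
w² = 280,000/√2, so w ≈ 445.0 mm; long side = w√2 ≈ 629.3 mm.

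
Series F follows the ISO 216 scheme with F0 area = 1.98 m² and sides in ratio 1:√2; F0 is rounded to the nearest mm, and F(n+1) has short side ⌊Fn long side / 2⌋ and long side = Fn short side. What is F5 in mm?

209 × 295 mm

Let F0's short side be w mm. w · w√2 = 1.98 m² = 1,980,000 mm², so w ≈ 1183.2 mm and w√2 ≈ 1673.4 mm → F0 = 1183 × 1673 mm.
F1: ⌊1673/2⌋ × 1183 = 836 × 1183 mm
F2: ⌊1183/2⌋ × 836 = 591 × 836 mm
F3: ⌊836/2⌋ × 591 = 418 × 591 mm
F4: ⌊591/2⌋ × 418 = 295 × 418 mm
F5: ⌊418/2⌋ × 295 = 209 × 295 mm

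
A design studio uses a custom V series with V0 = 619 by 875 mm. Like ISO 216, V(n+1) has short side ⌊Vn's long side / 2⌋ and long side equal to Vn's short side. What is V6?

V1: ⌊875/2⌋ × 619 = 437 × 619 mm
V2: ⌊619/2⌋ × 437 = 309 × 437 mm
V3: ⌊437/2⌋ × 309 = 218 × 309 mm
V4: ⌊309/2⌋ × 218 = 154 × 218 mm
V5: ⌊218/2⌋ × 154 = 109 × 154 mm
V6: ⌊154/2⌋ × 109 = 77 × 109 mm

77 × 109 mm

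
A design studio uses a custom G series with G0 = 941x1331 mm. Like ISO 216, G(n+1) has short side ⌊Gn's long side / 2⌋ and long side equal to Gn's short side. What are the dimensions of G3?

332 × 470 mm

G1: ⌊1331/2⌋ × 941 = 665 × 941 mm
G2: ⌊941/2⌋ × 665 = 470 × 665 mm
G3: ⌊665/2⌋ × 470 = 332 × 470 mm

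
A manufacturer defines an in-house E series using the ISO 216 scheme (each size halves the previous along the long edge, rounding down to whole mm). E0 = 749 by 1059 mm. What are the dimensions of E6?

E1 = 529 × 749 mm (from E0 by 1 halving).
E2: ⌊749/2⌋ × 529 = 374 × 529 mm
E3: ⌊529/2⌋ × 374 = 264 × 374 mm
E4: ⌊374/2⌋ × 264 = 187 × 264 mm
E5: ⌊264/2⌋ × 187 = 132 × 187 mm
E6: ⌊187/2⌋ × 132 = 93 × 132 mm

93 × 132 mm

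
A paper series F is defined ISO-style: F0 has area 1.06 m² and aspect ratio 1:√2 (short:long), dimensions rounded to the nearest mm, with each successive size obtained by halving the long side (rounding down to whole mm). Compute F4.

Let F0's short side be w mm. w · w√2 = 1.06 m² = 1,060,000 mm², so w ≈ 865.8 mm and w√2 ≈ 1224.4 mm → F0 = 866 × 1224 mm.
F1: ⌊1224/2⌋ × 866 = 612 × 866 mm
F2: ⌊866/2⌋ × 612 = 433 × 612 mm
F3: ⌊612/2⌋ × 433 = 306 × 433 mm
F4: ⌊433/2⌋ × 306 = 216 × 306 mm

216 × 306 mm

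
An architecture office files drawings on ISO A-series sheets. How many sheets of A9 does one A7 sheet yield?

4

A7 = 74 × 105 mm; A9 = 37 × 52 mm.
Each halving step doubles the count; 2 steps from A7 to A9.
2^2 = 4.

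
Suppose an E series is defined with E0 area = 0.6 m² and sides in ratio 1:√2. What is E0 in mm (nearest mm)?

Let the short side be w mm. Then w · w√2 = 0.6 m² = 600,000 mm².
w² = 600,000/√2, so w ≈ 651.4 mm; long side = w√2 ≈ 921.2 mm.

651 × 921 mm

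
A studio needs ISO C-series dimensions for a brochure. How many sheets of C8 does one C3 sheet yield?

C3 = 324 × 458 mm; C8 = 57 × 81 mm.
Each halving step doubles the count; 5 steps from C3 to C8.
2^5 = 32.

32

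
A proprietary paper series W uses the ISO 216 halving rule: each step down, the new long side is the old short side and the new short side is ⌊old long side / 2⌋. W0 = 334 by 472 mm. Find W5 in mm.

W1: ⌊472/2⌋ × 334 = 236 × 334 mm
W2: ⌊334/2⌋ × 236 = 167 × 236 mm
W3: ⌊236/2⌋ × 167 = 118 × 167 mm
W4: ⌊167/2⌋ × 118 = 83 × 118 mm
W5: ⌊118/2⌋ × 83 = 59 × 83 mm

59 × 83 mm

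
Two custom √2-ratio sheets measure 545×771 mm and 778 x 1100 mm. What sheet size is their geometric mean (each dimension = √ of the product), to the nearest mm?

651 × 921 mm

Short side: √(545 · 778) = √424010 ≈ 651.2 → 651 mm
Long side: √(771 · 1100) = √848100 ≈ 920.9 → 921 mm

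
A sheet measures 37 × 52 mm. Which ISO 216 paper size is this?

Aspect ratio 52/37 ≈ 1.405 — close to the ISO √2 ≈ 1.414.
In the A-series (A0 area = 1 m²): A9 = 37 × 52 mm.

A9 (37 × 52 mm)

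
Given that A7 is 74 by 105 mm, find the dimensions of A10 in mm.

A8: ⌊105/2⌋ × 74 = 52 × 74 mm
A9: ⌊74/2⌋ × 52 = 37 × 52 mm
A10: ⌊52/2⌋ × 37 = 26 × 37 mm

26 × 37 mm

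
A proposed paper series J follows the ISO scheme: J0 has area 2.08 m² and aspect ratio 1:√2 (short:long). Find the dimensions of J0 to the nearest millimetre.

1213 × 1715 mm

Let the short side be w mm. Then w · w√2 = 2.08 m² = 2,080,000 mm².
w² = 2,080,000/√2, so w ≈ 1212.8 mm; long side = w√2 ≈ 1715.1 mm.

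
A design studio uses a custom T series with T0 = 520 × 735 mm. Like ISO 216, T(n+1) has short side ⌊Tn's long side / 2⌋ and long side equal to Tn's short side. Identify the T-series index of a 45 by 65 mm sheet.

T0: 520 × 735 mm
T1: 367 × 520 mm
T2: 260 × 367 mm
T3: 183 × 260 mm
T4: 130 × 183 mm
T5: 91 × 130 mm
T6: 65 × 91 mm
T7: 45 × 65 mm
T8: 32 × 45 mm
→ matches T7.

T7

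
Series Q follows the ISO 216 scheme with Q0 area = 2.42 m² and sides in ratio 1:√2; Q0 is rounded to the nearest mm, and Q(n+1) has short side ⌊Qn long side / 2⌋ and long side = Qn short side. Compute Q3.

Let Q0's short side be w mm. w · w√2 = 2.42 m² = 2,420,000 mm², so w ≈ 1308.1 mm and w√2 ≈ 1850.0 mm → Q0 = 1308 × 1850 mm.
Q1: ⌊1850/2⌋ × 1308 = 925 × 1308 mm
Q2: ⌊1308/2⌋ × 925 = 654 × 925 mm
Q3: ⌊925/2⌋ × 654 = 462 × 654 mm

462 × 654 mm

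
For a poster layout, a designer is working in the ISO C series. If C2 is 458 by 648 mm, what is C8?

57 × 81 mm

C3: ⌊648/2⌋ × 458 = 324 × 458 mm
C4: ⌊458/2⌋ × 324 = 229 × 324 mm
C5: ⌊324/2⌋ × 229 = 162 × 229 mm
C6: ⌊229/2⌋ × 162 = 114 × 162 mm
C7: ⌊162/2⌋ × 114 = 81 × 114 mm
C8: ⌊114/2⌋ × 81 = 57 × 81 mm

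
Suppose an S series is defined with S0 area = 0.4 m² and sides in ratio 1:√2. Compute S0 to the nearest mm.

532 × 752 mm

Let the short side be w mm. Then w · w√2 = 0.4 m² = 400,000 mm².
w² = 400,000/√2, so w ≈ 531.8 mm; long side = w√2 ≈ 752.1 mm.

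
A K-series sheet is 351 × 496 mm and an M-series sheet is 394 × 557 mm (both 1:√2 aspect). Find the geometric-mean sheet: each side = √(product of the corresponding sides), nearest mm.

Short side: √(351 · 394) = √138294 ≈ 371.9 → 372 mm
Long side: √(496 · 557) = √276272 ≈ 525.6 → 526 mm

372 × 526 mm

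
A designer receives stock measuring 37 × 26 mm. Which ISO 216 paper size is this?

Aspect ratio 37/26 ≈ 1.423 — close to the ISO √2 ≈ 1.414.
In the A-series (A0 area = 1 m²): A10 = 26 × 37 mm.

A10 (26 × 37 mm)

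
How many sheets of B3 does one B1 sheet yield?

4

Each ISO step halves the sheet: 1 × B1 → 2 × B2 → 4 × B3
From B1 to B3 is 2 halving steps: 2^2 = 4.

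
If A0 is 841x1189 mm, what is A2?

420 × 594 mm

A1: ⌊1189/2⌋ × 841 = 594 × 841 mm
A2: ⌊841/2⌋ × 594 = 420 × 594 mm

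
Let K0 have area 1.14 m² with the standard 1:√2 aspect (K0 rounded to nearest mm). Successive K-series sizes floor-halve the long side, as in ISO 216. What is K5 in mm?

158 × 224 mm

Let K0's short side be w mm. w · w√2 = 1.14 m² = 1,140,000 mm², so w ≈ 897.8 mm and w√2 ≈ 1269.7 mm → K0 = 898 × 1270 mm.
K1: ⌊1270/2⌋ × 898 = 635 × 898 mm
K2: ⌊898/2⌋ × 635 = 449 × 635 mm
K3: ⌊635/2⌋ × 449 = 317 × 449 mm
K4: ⌊449/2⌋ × 317 = 224 × 317 mm
K5: ⌊317/2⌋ × 224 = 158 × 224 mm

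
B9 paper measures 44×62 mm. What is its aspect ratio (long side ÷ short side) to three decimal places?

1.409

62 / 44 = 1.409
ISO 216 targets √2 ≈ 1.414; the -0.005 deviation is from mm rounding.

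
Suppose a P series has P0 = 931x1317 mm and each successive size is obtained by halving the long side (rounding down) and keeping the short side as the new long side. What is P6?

P1 = 658 × 931 mm (from P0 by 1 halving).
P2: ⌊931/2⌋ × 658 = 465 × 658 mm
P3: ⌊658/2⌋ × 465 = 329 × 465 mm
P4: ⌊465/2⌋ × 329 = 232 × 329 mm
P5: ⌊329/2⌋ × 232 = 164 × 232 mm
P6: ⌊232/2⌋ × 164 = 116 × 164 mm

116 × 164 mm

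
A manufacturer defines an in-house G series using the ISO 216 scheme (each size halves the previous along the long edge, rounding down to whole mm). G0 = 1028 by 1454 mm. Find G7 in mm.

G1 = 727 × 1028 mm (from G0 by 1 halving).
G2: ⌊1028/2⌋ × 727 = 514 × 727 mm
G3: ⌊727/2⌋ × 514 = 363 × 514 mm
G4: ⌊514/2⌋ × 363 = 257 × 363 mm
G5: ⌊363/2⌋ × 257 = 181 × 257 mm
G6: ⌊257/2⌋ × 181 = 128 × 181 mm
G7: ⌊181/2⌋ × 128 = 90 × 128 mm

90 × 128 mm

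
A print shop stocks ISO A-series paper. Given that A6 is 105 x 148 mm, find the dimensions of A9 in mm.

A7: ⌊148/2⌋ × 105 = 74 × 105 mm
A8: ⌊105/2⌋ × 74 = 52 × 74 mm
A9: ⌊74/2⌋ × 52 = 37 × 52 mm

37 × 52 mm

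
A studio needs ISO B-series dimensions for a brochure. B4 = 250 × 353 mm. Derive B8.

62 × 88 mm

B5: ⌊353/2⌋ × 250 = 176 × 250 mm
B6: ⌊250/2⌋ × 176 = 125 × 176 mm
B7: ⌊176/2⌋ × 125 = 88 × 125 mm
B8: ⌊125/2⌋ × 88 = 62 × 88 mm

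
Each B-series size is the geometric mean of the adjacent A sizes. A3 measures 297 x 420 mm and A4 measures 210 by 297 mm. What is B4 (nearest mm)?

250 × 353 mm

Short side: √(297 · 210) = √62370 ≈ 249.7 → 250 mm
Long side: √(420 · 297) = √124740 ≈ 353.2 → 353 mm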